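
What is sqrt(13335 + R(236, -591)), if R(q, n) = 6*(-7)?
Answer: 3*sqrt(1477) ≈ 115.30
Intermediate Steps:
R(q, n) = -42
sqrt(13335 + R(236, -591)) = sqrt(13335 - 42) = sqrt(13293) = 3*sqrt(1477)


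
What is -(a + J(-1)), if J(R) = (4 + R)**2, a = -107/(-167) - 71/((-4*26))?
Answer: -179297/17368 ≈ -10.323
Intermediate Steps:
a = 22985/17368 (a = -107*(-1/167) - 71/(-104) = 107/167 - 71*(-1/104) = 107/167 + 71/104 = 22985/17368 ≈ 1.3234)
-(a + J(-1)) = -(22985/17368 + (4 - 1)**2) = -(22985/17368 + 3**2) = -(22985/17368 + 9) = -1*179297/17368 = -179297/17368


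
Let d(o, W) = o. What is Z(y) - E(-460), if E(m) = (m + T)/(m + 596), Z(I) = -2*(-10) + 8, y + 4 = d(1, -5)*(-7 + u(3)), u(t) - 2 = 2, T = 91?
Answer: 4177/136 ≈ 30.713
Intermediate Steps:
u(t) = 4 (u(t) = 2 + 2 = 4)
y = -7 (y = -4 + 1*(-7 + 4) = -4 + 1*(-3) = -4 - 3 = -7)
Z(I) = 28 (Z(I) = 20 + 8 = 28)
E(m) = (91 + m)/(596 + m) (E(m) = (m + 91)/(m + 596) = (91 + m)/(596 + m))
Z(y) - E(-460) = 28 - (91 - 460)/(596 - 460) = 28 - (-369)/136 = 28 - 1*(-369/136) = 28 + 369/136 = 4177/136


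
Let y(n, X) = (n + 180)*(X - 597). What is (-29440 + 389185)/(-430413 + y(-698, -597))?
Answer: 119915/62693 ≈ 1.9127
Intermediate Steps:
y(n, X) = (-597 + X)*(180 + n) (y(n, X) = (180 + n)*(-597 + X) = (-597 + X)*(180 + n))
(-29440 + 389185)/(-430413 + y(-698, -597)) = (-29440 + 389185)/(-430413 + (-107460 - 597*(-698) + 180*(-597) - 597*(-698))) = 359745/(-430413 + (-107460 + 416706 - 107460 + 416706)) = 359745/(-430413 + 618492) = 359745/188079 = 359745*(1/188079) = 119915/62693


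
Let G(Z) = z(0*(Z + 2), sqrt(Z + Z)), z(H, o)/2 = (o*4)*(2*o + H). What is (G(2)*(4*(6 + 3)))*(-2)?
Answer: -4608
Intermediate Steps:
z(H, o) = 8*o*(H + 2*o) (z(H, o) = 2*((o*4)*(2*o + H)) = 2*((4*o)*(H + 2*o)) = 2*(4*o*(H + 2*o)) = 8*o*(H + 2*o))
G(Z) = 32*Z (G(Z) = 8*sqrt(Z + Z)*(0*(Z + 2) + 2*sqrt(Z + Z)) = 8*sqrt(2*Z)*(0*(2 + Z) + 2*sqrt(2*Z)) = 8*(sqrt(2)*sqrt(Z))*(0 + 2*(sqrt(2)*sqrt(Z))) = 8*(sqrt(2)*sqrt(Z))*(0 + 2*sqrt(2)*sqrt(Z)) = 8*(sqrt(2)*sqrt(Z))*(2*sqrt(2)*sqrt(Z)) = 32*Z)
(G(2)*(4*(6 + 3)))*(-2) = ((32*2)*(4*(6 + 3)))*(-2) = (64*(4*9))*(-2) = (64*36)*(-2) = 2304*(-2) = -4608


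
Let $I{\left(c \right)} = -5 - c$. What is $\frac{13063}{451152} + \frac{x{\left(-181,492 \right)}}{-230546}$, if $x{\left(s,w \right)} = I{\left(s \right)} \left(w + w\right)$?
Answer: $- \frac{37560342785}{52005644496} \approx -0.72224$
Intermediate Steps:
$x{\left(s,w \right)} = 2 w \left(-5 - s\right)$ ($x{\left(s,w \right)} = \left(-5 - s\right) \left(w + w\right) = \left(-5 - s\right) 2 w = 2 w \left(-5 - s\right)$)
$\frac{13063}{451152} + \frac{x{\left(-181,492 \right)}}{-230546} = \frac{13063}{451152} + \frac{\left(-2\right) 492 \left(5 - 181\right)}{-230546} = 13063 \cdot \frac{1}{451152} + \left(-2\right) 492 \left(-176\right) \left(- \frac{1}{230546}\right) = \frac{13063}{451152} + 173184 \left(- \frac{1}{230546}\right) = \frac{13063}{451152} - \frac{86592}{115273} = - \frac{37560342785}{52005644496}$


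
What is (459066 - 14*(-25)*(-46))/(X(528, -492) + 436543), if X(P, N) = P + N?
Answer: 442966/436579 ≈ 1.0146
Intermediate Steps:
X(P, N) = N + P
(459066 - 14*(-25)*(-46))/(X(528, -492) + 436543) = (459066 - 14*(-25)*(-46))/((-492 + 528) + 436543) = (459066 + 350*(-46))/(36 + 436543) = (459066 - 16100)/436579 = 442966*(1/436579) = 442966/436579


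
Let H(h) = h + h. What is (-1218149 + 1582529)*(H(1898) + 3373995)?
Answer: 1230799484580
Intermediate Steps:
H(h) = 2*h
(-1218149 + 1582529)*(H(1898) + 3373995) = (-1218149 + 1582529)*(2*1898 + 3373995) = 364380*(3796 + 3373995) = 364380*3377791 = 1230799484580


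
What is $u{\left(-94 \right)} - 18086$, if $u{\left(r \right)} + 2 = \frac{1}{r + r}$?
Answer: $- \frac{3400545}{188} \approx -18088.0$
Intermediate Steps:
$u{\left(r \right)} = -2 + \frac{1}{2 r}$ ($u{\left(r \right)} = -2 + \frac{1}{r + r} = -2 + \frac{1}{2 r}$)
$u{\left(-94 \right)} - 18086 = \left(-2 + \frac{1}{2 \left(-94\right)}\right) - 18086 = \left(-2 + \frac{1}{2} \left(- \frac{1}{94}\right)\right) - 18086 = \left(-2 - \frac{1}{188}\right) - 18086 = - \frac{377}{188} - 18086 = - \frac{3400545}{188}$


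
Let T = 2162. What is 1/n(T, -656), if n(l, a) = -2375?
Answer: -1/2375 ≈ -0.00042105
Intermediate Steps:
1/n(T, -656) = 1/(-2375) = -1/2375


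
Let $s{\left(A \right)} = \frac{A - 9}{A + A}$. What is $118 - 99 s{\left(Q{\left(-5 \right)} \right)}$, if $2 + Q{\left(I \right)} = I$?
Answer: $\frac{34}{7} \approx 4.8571$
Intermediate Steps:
$Q{\left(I \right)} = -2 + I$
$s{\left(A \right)} = \frac{-9 + A}{2 A}$
$118 - 99 s{\left(Q{\left(-5 \right)} \right)} = 118 - 99 \frac{-9 - 7}{2 \left(-2 - 5\right)} = 118 - 99 \frac{-9 - 7}{2 \left(-7\right)} = 118 - 99 \cdot \frac{1}{2} \left(- \frac{1}{7}\right) \left(-16\right) = 118 - \frac{792}{7} = \frac{34}{7}$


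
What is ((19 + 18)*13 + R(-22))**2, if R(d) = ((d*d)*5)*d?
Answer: 2783512081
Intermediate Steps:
R(d) = 5*d**3 (R(d) = (d**2*5)*d = (5*d**2)*d = 5*d**3)
((19 + 18)*13 + R(-22))**2 = ((19 + 18)*13 + 5*(-22)**3)**2 = (37*13 + 5*(-10648))**2 = (481 - 53240)**2 = (-52759)**2 = 2783512081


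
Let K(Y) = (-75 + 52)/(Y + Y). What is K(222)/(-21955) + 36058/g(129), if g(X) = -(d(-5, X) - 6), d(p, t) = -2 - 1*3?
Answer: 31954009583/9748020 ≈ 3278.0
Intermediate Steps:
K(Y) = -23/(2*Y) (K(Y) = -23*1/(2*Y) = -23/(2*Y))
d(p, t) = -5 (d(p, t) = -2 - 3 = -5)
g(X) = 11 (g(X) = -(-5 - 6) = -1*(-11) = 11)
K(222)/(-21955) + 36058/g(129) = -23/2/222/(-21955) + 36058/11 = -23/2*1/222*(-1/21955) + 36058*(1/11) = -23/444*(-1/21955) + 3278 = 23/9748020 + 3278 = 31954009583/9748020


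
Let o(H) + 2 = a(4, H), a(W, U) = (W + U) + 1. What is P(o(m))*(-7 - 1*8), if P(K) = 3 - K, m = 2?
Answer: 30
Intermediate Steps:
a(W, U) = 1 + U + W (a(W, U) = (U + W) + 1 = 1 + U + W)
o(H) = 3 + H (o(H) = -2 + (1 + H + 4) = -2 + (5 + H) = 3 + H)
P(o(m))*(-7 - 1*8) = (3 - (3 + 2))*(-7 - 1*8) = (3 - 1*5)*(-7 - 8) = (3 - 5)*(-15) = -2*(-15) = 30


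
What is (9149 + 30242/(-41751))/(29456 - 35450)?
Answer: -381949657/250255494 ≈ -1.5262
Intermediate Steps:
(9149 + 30242/(-41751))/(29456 - 35450) = (9149 + 30242*(-1/41751))/(-5994) = (9149 - 30242/41751)*(-1/5994) = (381949657/41751)*(-1/5994) = -381949657/250255494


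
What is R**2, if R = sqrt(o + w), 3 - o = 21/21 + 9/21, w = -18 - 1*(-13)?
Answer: -24/7 ≈ -3.4286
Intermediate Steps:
w = -5 (w = -18 + 13 = -5)
o = 11/7 (o = 3 - (21/21 + 9/21) = 3 - (21*(1/21) + 9*(1/21)) = 3 - (1 + 3/7) = 3 - 1*10/7 = 3 - 10/7 = 11/7 ≈ 1.5714)
R = 2*I*sqrt(42)/7 (R = sqrt(11/7 - 5) = sqrt(-24/7) = 2*I*sqrt(42)/7 ≈ 1.8516*I)
R**2 = (2*I*sqrt(42)/7)**2 = -24/7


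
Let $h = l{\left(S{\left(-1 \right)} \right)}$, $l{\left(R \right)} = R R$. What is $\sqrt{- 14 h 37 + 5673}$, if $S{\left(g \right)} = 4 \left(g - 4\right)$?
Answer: $i \sqrt{201527} \approx 448.92 i$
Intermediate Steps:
$S{\left(g \right)} = -16 + 4 g$ ($S{\left(g \right)} = 4 \left(-4 + g\right) = -16 + 4 g$)
$l{\left(R \right)} = R^{2}$
$h = 400$ ($h = \left(-16 + 4 \left(-1\right)\right)^{2} = \left(-16 - 4\right)^{2} = \left(-20\right)^{2} = 400$)
$\sqrt{- 14 h 37 + 5673} = \sqrt{\left(-14\right) 400 \cdot 37 + 5673} = \sqrt{\left(-5600\right) 37 + 5673} = \sqrt{-207200 + 5673} = \sqrt{-201527} = i \sqrt{201527}$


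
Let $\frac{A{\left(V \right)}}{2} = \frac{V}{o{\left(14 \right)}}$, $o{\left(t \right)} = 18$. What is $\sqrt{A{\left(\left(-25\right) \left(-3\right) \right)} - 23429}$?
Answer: $\frac{43 i \sqrt{114}}{3} \approx 153.04 i$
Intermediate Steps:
$A{\left(V \right)} = \frac{V}{9}$ ($A{\left(V \right)} = 2 \frac{V}{18} = \frac{V}{9}$)
$\sqrt{A{\left(\left(-25\right) \left(-3\right) \right)} - 23429} = \sqrt{\frac{\left(-25\right) \left(-3\right)}{9} - 23429} = \sqrt{\frac{1}{9} \cdot 75 - 23429} = \sqrt{\frac{25}{3} - 23429} = \sqrt{- \frac{70262}{3}} = \frac{43 i \sqrt{114}}{3}$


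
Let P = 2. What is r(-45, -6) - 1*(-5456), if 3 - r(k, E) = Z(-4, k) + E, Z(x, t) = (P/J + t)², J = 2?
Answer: 3529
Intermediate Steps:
Z(x, t) = (1 + t)² (Z(x, t) = (2/2 + t)² = (2*(½) + t)² = (1 + t)²)
r(k, E) = 3 - E - (1 + k)² (r(k, E) = 3 - ((1 + k)² + E) = 3 - (E + (1 + k)²) = 3 + (-E - (1 + k)²) = 3 - E - (1 + k)²)
r(-45, -6) - 1*(-5456) = (3 - 1*(-6) - (1 - 45)²) - 1*(-5456) = (3 + 6 - 1*(-44)²) + 5456 = (3 + 6 - 1*1936) + 5456 = (3 + 6 - 1936) + 5456 = -1927 + 5456 = 3529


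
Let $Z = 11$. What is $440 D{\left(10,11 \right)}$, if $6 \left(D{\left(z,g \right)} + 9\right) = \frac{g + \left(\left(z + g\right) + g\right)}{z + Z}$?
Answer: $- \frac{240020}{63} \approx -3809.8$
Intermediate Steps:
$D{\left(z,g \right)} = -9 + \frac{z + 3 g}{6 \left(11 + z\right)}$ ($D{\left(z,g \right)} = -9 + \frac{\left(g + \left(\left(z + g\right) + g\right)\right) \frac{1}{z + 11}}{6} = -9 + \frac{\left(g + \left(\left(g + z\right) + g\right)\right) \frac{1}{11 + z}}{6} = -9 + \frac{\left(g + \left(z + 2 g\right)\right) \frac{1}{11 + z}}{6} = -9 + \frac{\left(z + 3 g\right) \frac{1}{11 + z}}{6} = -9 + \frac{\frac{1}{11 + z} \left(z + 3 g\right)}{6} = -9 + \frac{z + 3 g}{6 \left(11 + z\right)}$)
$440 D{\left(10,11 \right)} = 440 \frac{-594 - 530 + 3 \cdot 11}{6 \left(11 + 10\right)} = 440 \frac{-594 - 530 + 33}{6 \cdot 21} = 440 \cdot \frac{1}{6} \cdot \frac{1}{21} \left(-1091\right) = 440 \left(- \frac{1091}{126}\right) = - \frac{240020}{63}$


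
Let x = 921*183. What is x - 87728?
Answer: 80815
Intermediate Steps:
x = 168543
x - 87728 = 168543 - 87728 = 80815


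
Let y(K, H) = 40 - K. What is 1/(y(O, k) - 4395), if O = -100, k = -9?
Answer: -1/4255 ≈ -0.00023502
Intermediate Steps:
1/(y(O, k) - 4395) = 1/((40 - 1*(-100)) - 4395) = 1/((40 + 100) - 4395) = 1/(140 - 4395) = 1/(-4255) = -1/4255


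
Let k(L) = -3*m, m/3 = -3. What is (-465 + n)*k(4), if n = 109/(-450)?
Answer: -628077/50 ≈ -12562.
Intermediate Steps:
n = -109/450 (n = 109*(-1/450) = -109/450 ≈ -0.24222)
m = -9 (m = 3*(-3) = -9)
k(L) = 27 (k(L) = -3*(-9) = 27)
(-465 + n)*k(4) = (-465 - 109/450)*27 = -209359/450*27 = -628077/50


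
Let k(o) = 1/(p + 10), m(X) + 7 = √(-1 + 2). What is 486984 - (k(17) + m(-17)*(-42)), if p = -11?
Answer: 486733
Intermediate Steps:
m(X) = -6 (m(X) = -7 + √(-1 + 2) = -7 + √1 = -7 + 1 = -6)
k(o) = -1 (k(o) = 1/(-11 + 10) = 1/(-1) = -1)
486984 - (k(17) + m(-17)*(-42)) = 486984 - (-1 - 6*(-42)) = 486984 - (-1 + 252) = 486984 - 1*251 = 486984 - 251 = 486733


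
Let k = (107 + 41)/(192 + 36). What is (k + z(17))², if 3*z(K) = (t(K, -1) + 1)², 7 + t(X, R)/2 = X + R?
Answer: 47554816/3249 ≈ 14637.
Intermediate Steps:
t(X, R) = -14 + 2*R + 2*X (t(X, R) = -14 + 2*(X + R) = -14 + 2*(R + X) = -14 + (2*R + 2*X) = -14 + 2*R + 2*X)
z(K) = (-15 + 2*K)²/3 (z(K) = ((-14 + 2*(-1) + 2*K) + 1)²/3 = ((-14 - 2 + 2*K) + 1)²/3 = ((-16 + 2*K) + 1)²/3 = (-15 + 2*K)²/3)
k = 37/57 (k = 148/228 = 148*(1/228) = 37/57 ≈ 0.64912)
(k + z(17))² = (37/57 + (-15 + 2*17)²/3)² = (37/57 + (-15 + 34)²/3)² = (37/57 + (⅓)*19²)² = (37/57 + (⅓)*361)² = (37/57 + 361/3)² = (6896/57)² = 47554816/3249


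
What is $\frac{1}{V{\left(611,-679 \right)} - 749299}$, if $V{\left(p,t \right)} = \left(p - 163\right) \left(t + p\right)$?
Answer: $- \frac{1}{779763} \approx -1.2824 \cdot 10^{-6}$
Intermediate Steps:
$V{\left(p,t \right)} = \left(-163 + p\right) \left(p + t\right)$ ($V{\left(p,t \right)} = \left(p + \left(-456 + 293\right)\right) \left(p + t\right) = \left(p - 163\right) \left(p + t\right) = \left(-163 + p\right) \left(p + t\right)$)
$\frac{1}{V{\left(611,-679 \right)} - 749299} = \frac{1}{\left(611^{2} - 99593 - -110677 + 611 \left(-679\right)\right) - 749299} = \frac{1}{\left(373321 - 99593 + 110677 - 414869\right) - 749299} = \frac{1}{-30464 - 749299} = \frac{1}{-779763} = - \frac{1}{779763}$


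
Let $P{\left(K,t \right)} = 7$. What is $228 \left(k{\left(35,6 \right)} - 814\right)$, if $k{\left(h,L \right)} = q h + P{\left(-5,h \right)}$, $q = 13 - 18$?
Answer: $-223896$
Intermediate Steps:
$q = -5$ ($q = 13 - 18 = -5$)
$k{\left(h,L \right)} = 7 - 5 h$ ($k{\left(h,L \right)} = - 5 h + 7 = 7 - 5 h$)
$228 \left(k{\left(35,6 \right)} - 814\right) = 228 \left(\left(7 - 175\right) - 814\right) = 228 \left(-168 - 814\right) = 228 \left(-982\right) = -223896$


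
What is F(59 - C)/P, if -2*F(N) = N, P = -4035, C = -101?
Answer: 16/807 ≈ 0.019827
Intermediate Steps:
F(N) = -N/2
F(59 - C)/P = -(59 - 1*(-101))/2/(-4035) = -(59 + 101)/2*(-1/4035) = -½*160*(-1/4035) = -80*(-1/4035) = 16/807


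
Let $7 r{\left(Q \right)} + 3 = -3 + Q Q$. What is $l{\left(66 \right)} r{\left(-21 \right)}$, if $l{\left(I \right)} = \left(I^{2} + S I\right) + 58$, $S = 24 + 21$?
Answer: $\frac{3212040}{7} \approx 4.5886 \cdot 10^{5}$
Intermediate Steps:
$S = 45$
$l{\left(I \right)} = 58 + I^{2} + 45 I$ ($l{\left(I \right)} = \left(I^{2} + 45 I\right) + 58 = 58 + I^{2} + 45 I$)
$r{\left(Q \right)} = - \frac{6}{7} + \frac{Q^{2}}{7}$ ($r{\left(Q \right)} = - \frac{3}{7} + \frac{-3 + Q Q}{7} = - \frac{3}{7} + \frac{-3 + Q^{2}}{7} = - \frac{3}{7} + \left(- \frac{3}{7} + \frac{Q^{2}}{7}\right) = - \frac{6}{7} + \frac{Q^{2}}{7}$)
$l{\left(66 \right)} r{\left(-21 \right)} = \left(58 + 66^{2} + 45 \cdot 66\right) \left(- \frac{6}{7} + \frac{\left(-21\right)^{2}}{7}\right) = \left(58 + 4356 + 2970\right) \left(- \frac{6}{7} + \frac{1}{7} \cdot 441\right) = 7384 \left(- \frac{6}{7} + 63\right) = 7384 \cdot \frac{435}{7} = \frac{3212040}{7}$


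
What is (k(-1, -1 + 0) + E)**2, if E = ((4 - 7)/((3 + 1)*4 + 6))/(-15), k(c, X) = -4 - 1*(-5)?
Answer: 12321/12100 ≈ 1.0183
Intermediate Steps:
k(c, X) = 1 (k(c, X) = -4 + 5 = 1)
E = 1/110 (E = -3/(4*4 + 6)*(-1/15) = -3/(16 + 6)*(-1/15) = -3/22*(-1/15) = 1/110 ≈ 0.0090909)
(k(-1, -1 + 0) + E)**2 = (1 + 1/110)**2 = (111/110)**2 = 12321/12100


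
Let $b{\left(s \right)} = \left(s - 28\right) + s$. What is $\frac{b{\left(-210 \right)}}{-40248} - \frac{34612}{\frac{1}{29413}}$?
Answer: $- \frac{5121773105380}{5031} \approx -1.018 \cdot 10^{9}$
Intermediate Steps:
$b{\left(s \right)} = -28 + 2 s$ ($b{\left(s \right)} = \left(-28 + s\right) + s = -28 + 2 s$)
$\frac{b{\left(-210 \right)}}{-40248} - \frac{34612}{\frac{1}{29413}} = \frac{-28 + 2 \left(-210\right)}{-40248} - \frac{34612}{\frac{1}{29413}} = \left(-28 - 420\right) \left(- \frac{1}{40248}\right) - 34612 \frac{1}{\frac{1}{29413}} = \left(-448\right) \left(- \frac{1}{40248}\right) - 1018042756 = \frac{56}{5031} - 1018042756 = - \frac{5121773105380}{5031}$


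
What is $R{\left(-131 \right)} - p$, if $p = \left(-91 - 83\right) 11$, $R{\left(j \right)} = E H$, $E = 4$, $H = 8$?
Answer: $1946$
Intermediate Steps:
$R{\left(j \right)} = 32$ ($R{\left(j \right)} = 4 \cdot 8 = 32$)
$p = -1914$ ($p = \left(-174\right) 11 = -1914$)
$R{\left(-131 \right)} - p = 32 - -1914 = 32 + 1914 = 1946$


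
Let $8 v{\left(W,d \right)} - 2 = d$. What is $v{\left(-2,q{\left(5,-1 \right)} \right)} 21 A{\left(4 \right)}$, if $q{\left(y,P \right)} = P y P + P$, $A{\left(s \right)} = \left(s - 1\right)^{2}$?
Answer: $\frac{567}{4} \approx 141.75$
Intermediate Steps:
$A{\left(s \right)} = \left(-1 + s\right)^{2}$
$q{\left(y,P \right)} = P + y P^{2}$ ($q{\left(y,P \right)} = y P^{2} + P = P + y P^{2}$)
$v{\left(W,d \right)} = \frac{1}{4} + \frac{d}{8}$
$v{\left(-2,q{\left(5,-1 \right)} \right)} 21 A{\left(4 \right)} = \left(\frac{1}{4} + \frac{\left(-1\right) \left(1 - 5\right)}{8}\right) 21 \left(-1 + 4\right)^{2} = \left(\frac{1}{4} + \frac{\left(-1\right) \left(1 - 5\right)}{8}\right) 21 \cdot 3^{2} = \left(\frac{1}{4} + \frac{\left(-1\right) \left(-4\right)}{8}\right) 21 \cdot 9 = \left(\frac{1}{4} + \frac{1}{8} \cdot 4\right) 21 \cdot 9 = \left(\frac{1}{4} + \frac{1}{2}\right) 21 \cdot 9 = \frac{3}{4} \cdot 21 \cdot 9 = \frac{63}{4} \cdot 9 = \frac{567}{4}$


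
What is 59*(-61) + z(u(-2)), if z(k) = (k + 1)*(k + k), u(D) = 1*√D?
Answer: -3603 + 2*I*√2 ≈ -3603.0 + 2.8284*I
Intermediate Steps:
u(D) = √D
z(k) = 2*k*(1 + k) (z(k) = (1 + k)*(2*k) = 2*k*(1 + k))
59*(-61) + z(u(-2)) = 59*(-61) + 2*√(-2)*(1 + √(-2)) = -3599 + 2*(I*√2)*(1 + I*√2) = -3599 + 2*I*√2*(1 + I*√2)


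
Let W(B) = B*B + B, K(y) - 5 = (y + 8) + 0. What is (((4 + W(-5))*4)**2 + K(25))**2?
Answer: 85636516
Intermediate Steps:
K(y) = 13 + y (K(y) = 5 + ((y + 8) + 0) = 5 + ((8 + y) + 0) = 5 + (8 + y) = 13 + y)
W(B) = B + B**2 (W(B) = B**2 + B = B + B**2)
(((4 + W(-5))*4)**2 + K(25))**2 = (((4 - 5*(1 - 5))*4)**2 + (13 + 25))**2 = (((4 - 5*(-4))*4)**2 + 38)**2 = (((4 + 20)*4)**2 + 38)**2 = ((24*4)**2 + 38)**2 = (96**2 + 38)**2 = (9216 + 38)**2 = 9254**2 = 85636516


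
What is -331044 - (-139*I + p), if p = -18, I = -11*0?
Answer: -331026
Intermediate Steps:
I = 0
-331044 - (-139*I + p) = -331044 - (-139*0 - 18) = -331044 - (0 - 18) = -331044 - 1*(-18) = -331044 + 18 = -331026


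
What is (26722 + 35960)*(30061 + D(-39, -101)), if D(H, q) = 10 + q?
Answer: 1878579540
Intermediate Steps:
(26722 + 35960)*(30061 + D(-39, -101)) = (26722 + 35960)*(30061 + (10 - 101)) = 62682*(30061 - 91) = 62682*29970 = 1878579540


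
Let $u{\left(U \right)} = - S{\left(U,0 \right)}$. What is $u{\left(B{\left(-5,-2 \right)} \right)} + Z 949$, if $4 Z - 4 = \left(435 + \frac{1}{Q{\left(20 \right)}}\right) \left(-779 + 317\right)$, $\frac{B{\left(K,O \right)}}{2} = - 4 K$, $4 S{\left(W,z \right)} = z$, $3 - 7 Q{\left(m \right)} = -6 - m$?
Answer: $- \frac{1383463588}{29} \approx -4.7706 \cdot 10^{7}$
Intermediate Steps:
$Q{\left(m \right)} = \frac{9}{7} + \frac{m}{7}$ ($Q{\left(m \right)} = \frac{3}{7} - \frac{-6 - m}{7} = \frac{3}{7} + \left(\frac{6}{7} + \frac{m}{7}\right) = \frac{9}{7} + \frac{m}{7}$)
$S{\left(W,z \right)} = \frac{z}{4}$
$B{\left(K,O \right)} = - 8 K$ ($B{\left(K,O \right)} = 2 \left(- 4 K\right) = - 8 K$)
$u{\left(U \right)} = 0$ ($u{\left(U \right)} = - \frac{0}{4} = \left(-1\right) 0 = 0$)
$Z = - \frac{1457812}{29}$ ($Z = 1 + \frac{\left(435 + \frac{1}{\frac{9}{7} + \frac{1}{7} \cdot 20}\right) \left(-779 + 317\right)}{4} = 1 + \frac{\left(435 + \frac{1}{\frac{9}{7} + \frac{20}{7}}\right) \left(-462\right)}{4} = 1 + \frac{\left(435 + \frac{1}{\frac{29}{7}}\right) \left(-462\right)}{4} = 1 + \frac{\left(435 + \frac{7}{29}\right) \left(-462\right)}{4} = 1 + \frac{\frac{12622}{29} \left(-462\right)}{4} = 1 + \frac{1}{4} \left(- \frac{5831364}{29}\right) = 1 - \frac{1457841}{29} = - \frac{1457812}{29} \approx -50269.0$)
$u{\left(B{\left(-5,-2 \right)} \right)} + Z 949 = 0 - \frac{1383463588}{29} = - \frac{1383463588}{29}$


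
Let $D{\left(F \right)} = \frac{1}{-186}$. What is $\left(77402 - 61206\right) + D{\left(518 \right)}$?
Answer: $\frac{3012455}{186} \approx 16196.0$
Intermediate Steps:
$D{\left(F \right)} = - \frac{1}{186}$
$\left(77402 - 61206\right) + D{\left(518 \right)} = \left(77402 - 61206\right) - \frac{1}{186} = 16196 - \frac{1}{186} = \frac{3012455}{186}$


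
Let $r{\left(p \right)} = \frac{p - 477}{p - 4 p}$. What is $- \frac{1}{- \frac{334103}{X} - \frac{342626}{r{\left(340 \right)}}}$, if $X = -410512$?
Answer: $\frac{56240144}{143465080430129} \approx 3.9201 \cdot 10^{-7}$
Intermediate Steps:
$r{\left(p \right)} = - \frac{-477 + p}{3 p}$ ($r{\left(p \right)} = \frac{-477 + p}{\left(-3\right) p} = \left(-477 + p\right) \left(- \frac{1}{3 p}\right) = - \frac{-477 + p}{3 p}$)
$- \frac{1}{- \frac{334103}{X} - \frac{342626}{r{\left(340 \right)}}} = - \frac{1}{- \frac{334103}{-410512} - \frac{342626}{\frac{1}{3} \cdot \frac{1}{340} \left(477 - 340\right)}} = - \frac{1}{\left(-334103\right) \left(- \frac{1}{410512}\right) - \frac{342626}{\frac{1}{3} \cdot \frac{1}{340} \left(477 - 340\right)}} = - \frac{1}{\frac{334103}{410512} - \frac{342626}{\frac{1}{3} \cdot \frac{1}{340} \cdot 137}} = - \frac{1}{\frac{334103}{410512} - \frac{342626}{\frac{137}{1020}}} = - \frac{1}{\frac{334103}{410512} - \frac{349478520}{137}} = - \frac{1}{- \frac{143465080430129}{56240144}} = \left(-1\right) \left(- \frac{56240144}{143465080430129}\right) = \frac{56240144}{143465080430129}$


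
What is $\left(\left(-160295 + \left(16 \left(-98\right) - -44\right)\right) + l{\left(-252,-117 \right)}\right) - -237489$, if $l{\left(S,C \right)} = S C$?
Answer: $105154$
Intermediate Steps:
$l{\left(S,C \right)} = C S$
$\left(\left(-160295 + \left(16 \left(-98\right) - -44\right)\right) + l{\left(-252,-117 \right)}\right) - -237489 = \left(\left(-160295 + \left(16 \left(-98\right) - -44\right)\right) - -29484\right) - -237489 = \left(\left(-160295 + \left(-1568 + 44\right)\right) + 29484\right) + 237489 = \left(\left(-160295 - 1524\right) + 29484\right) + 237489 = \left(-161819 + 29484\right) + 237489 = -132335 + 237489 = 105154$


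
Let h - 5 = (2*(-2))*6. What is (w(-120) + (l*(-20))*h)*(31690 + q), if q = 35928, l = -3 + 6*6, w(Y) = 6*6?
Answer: 850363968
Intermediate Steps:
w(Y) = 36
l = 33 (l = -3 + 36 = 33)
h = -19 (h = 5 + (2*(-2))*6 = 5 - 4*6 = 5 - 24 = -19)
(w(-120) + (l*(-20))*h)*(31690 + q) = (36 + (33*(-20))*(-19))*(31690 + 35928) = (36 - 660*(-19))*67618 = (36 + 12540)*67618 = 12576*67618 = 850363968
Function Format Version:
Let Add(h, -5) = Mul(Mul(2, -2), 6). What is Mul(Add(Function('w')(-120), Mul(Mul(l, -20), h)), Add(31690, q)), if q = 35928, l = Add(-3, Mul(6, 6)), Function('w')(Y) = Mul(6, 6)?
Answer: 850363968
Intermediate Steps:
Function('w')(Y) = 36
l = 33 (l = Add(-3, 36) = 33)
h = -19 (h = Add(5, Mul(Mul(2, -2), 6)) = Add(5, Mul(-4, 6)) = Add(5, -24) = -19)
Mul(Add(Function('w')(-120), Mul(Mul(l, -20), h)), Add(31690, q)) = Mul(Add(36, Mul(Mul(33, -20), -19)), Add(31690, 35928)) = Mul(Add(36, Mul(-660, -19)), 67618) = Mul(Add(36, 12540), 67618) = Mul(12576, 67618) = 850363968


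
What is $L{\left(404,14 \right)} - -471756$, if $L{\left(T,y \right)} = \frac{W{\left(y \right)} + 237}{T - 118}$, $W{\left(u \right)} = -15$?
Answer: $\frac{67461219}{143} \approx 4.7176 \cdot 10^{5}$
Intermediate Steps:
$L{\left(T,y \right)} = \frac{222}{-118 + T}$ ($L{\left(T,y \right)} = \frac{-15 + 237}{T - 118} = \frac{222}{-118 + T}$)
$L{\left(404,14 \right)} - -471756 = \frac{222}{-118 + 404} - -471756 = \frac{222}{286} + 471756 = 222 \cdot \frac{1}{286} + 471756 = \frac{111}{143} + 471756 = \frac{67461219}{143}$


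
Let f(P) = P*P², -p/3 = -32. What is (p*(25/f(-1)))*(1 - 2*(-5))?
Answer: -26400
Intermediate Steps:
p = 96 (p = -3*(-32) = 96)
f(P) = P³
(p*(25/f(-1)))*(1 - 2*(-5)) = (96*(25/((-1)³)))*(1 - 2*(-5)) = (96*(25/(-1)))*(1 + 10) = (96*(25*(-1)))*11 = (96*(-25))*11 = -2400*11 = -26400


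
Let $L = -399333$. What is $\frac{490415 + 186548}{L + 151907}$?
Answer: $- \frac{676963}{247426} \approx -2.736$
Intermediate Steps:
$\frac{490415 + 186548}{L + 151907} = \frac{490415 + 186548}{-399333 + 151907} = \frac{676963}{-247426} = 676963 \left(- \frac{1}{247426}\right) = - \frac{676963}{247426}$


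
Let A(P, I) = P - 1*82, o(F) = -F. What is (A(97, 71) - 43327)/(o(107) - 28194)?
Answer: 43312/28301 ≈ 1.5304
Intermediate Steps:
A(P, I) = -82 + P (A(P, I) = P - 82 = -82 + P)
(A(97, 71) - 43327)/(o(107) - 28194) = ((-82 + 97) - 43327)/(-1*107 - 28194) = (15 - 43327)/(-107 - 28194) = -43312/(-28301) = -43312*(-1/28301) = 43312/28301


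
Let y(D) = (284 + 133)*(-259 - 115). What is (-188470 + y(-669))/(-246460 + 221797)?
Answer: 344428/24663 ≈ 13.965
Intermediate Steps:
y(D) = -155958 (y(D) = 417*(-374) = -155958)
(-188470 + y(-669))/(-246460 + 221797) = (-188470 - 155958)/(-246460 + 221797) = -344428/(-24663) = -344428*(-1/24663) = 344428/24663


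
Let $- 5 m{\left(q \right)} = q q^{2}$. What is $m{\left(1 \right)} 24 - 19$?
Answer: $- \frac{119}{5} \approx -23.8$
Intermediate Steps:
$m{\left(q \right)} = - \frac{q^{3}}{5}$ ($m{\left(q \right)} = - \frac{q q^{2}}{5} = - \frac{q^{3}}{5}$)
$m{\left(1 \right)} 24 - 19 = - \frac{1^{3}}{5} \cdot 24 - 19 = \left(- \frac{1}{5}\right) 1 \cdot 24 - 19 = \left(- \frac{1}{5}\right) 24 - 19 = - \frac{24}{5} - 19 = - \frac{119}{5}$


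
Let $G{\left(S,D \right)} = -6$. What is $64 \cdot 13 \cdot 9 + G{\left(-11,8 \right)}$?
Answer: $7482$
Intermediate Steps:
$64 \cdot 13 \cdot 9 + G{\left(-11,8 \right)} = 64 \cdot 13 \cdot 9 - 6 = 64 \cdot 117 - 6 = 7488 - 6 = 7482$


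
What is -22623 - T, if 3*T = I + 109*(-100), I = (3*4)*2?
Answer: -56993/3 ≈ -18998.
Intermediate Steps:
I = 24 (I = 12*2 = 24)
T = -10876/3 (T = (24 + 109*(-100))/3 = (24 - 10900)/3 = (1/3)*(-10876) = -10876/3 ≈ -3625.3)
-22623 - T = -22623 - 1*(-10876/3) = -22623 + 10876/3 = -56993/3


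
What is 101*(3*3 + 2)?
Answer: 1111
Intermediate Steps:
101*(3*3 + 2) = 101*(9 + 2) = 101*11 = 1111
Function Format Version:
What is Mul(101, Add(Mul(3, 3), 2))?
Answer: 1111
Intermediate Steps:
Mul(101, Add(Mul(3, 3), 2)) = Mul(101, Add(9, 2)) = Mul(101, 11) = 1111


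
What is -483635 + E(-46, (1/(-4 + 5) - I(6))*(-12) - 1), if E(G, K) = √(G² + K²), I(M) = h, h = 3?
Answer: -483635 + 23*√5 ≈ -4.8358e+5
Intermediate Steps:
I(M) = 3
-483635 + E(-46, (1/(-4 + 5) - I(6))*(-12) - 1) = -483635 + √((-46)² + ((1/(-4 + 5) - 1*3)*(-12) - 1)²) = -483635 + √(2116 + ((1/1 - 3)*(-12) - 1)²) = -483635 + √(2116 + ((1 - 3)*(-12) - 1)²) = -483635 + √(2116 + (-2*(-12) - 1)²) = -483635 + √(2116 + (24 - 1)²) = -483635 + √(2116 + 23²) = -483635 + √(2116 + 529) = -483635 + √2645 = -483635 + 23*√5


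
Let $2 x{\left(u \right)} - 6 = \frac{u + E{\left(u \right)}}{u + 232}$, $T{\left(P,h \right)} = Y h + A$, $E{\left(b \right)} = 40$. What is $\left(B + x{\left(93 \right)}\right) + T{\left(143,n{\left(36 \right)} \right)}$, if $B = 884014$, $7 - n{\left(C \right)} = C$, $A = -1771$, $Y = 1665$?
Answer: $\frac{542074783}{650} \approx 8.3396 \cdot 10^{5}$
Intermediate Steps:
$n{\left(C \right)} = 7 - C$
$T{\left(P,h \right)} = -1771 + 1665 h$ ($T{\left(P,h \right)} = 1665 h - 1771 = -1771 + 1665 h$)
$x{\left(u \right)} = 3 + \frac{40 + u}{2 \left(232 + u\right)}$ ($x{\left(u \right)} = 3 + \frac{\left(u + 40\right) \frac{1}{u + 232}}{2} = 3 + \frac{\left(40 + u\right) \frac{1}{232 + u}}{2} = 3 + \frac{\frac{1}{232 + u} \left(40 + u\right)}{2} = 3 + \frac{40 + u}{2 \left(232 + u\right)}$)
$\left(B + x{\left(93 \right)}\right) + T{\left(143,n{\left(36 \right)} \right)} = \left(884014 + \frac{1432 + 7 \cdot 93}{2 \left(232 + 93\right)}\right) + \left(-1771 + 1665 \left(7 - 36\right)\right) = \left(884014 + \frac{1432 + 651}{2 \cdot 325}\right) + \left(-1771 + 1665 \left(7 - 36\right)\right) = \left(884014 + \frac{1}{2} \cdot \frac{1}{325} \cdot 2083\right) + \left(-1771 + 1665 \left(-29\right)\right) = \left(884014 + \frac{2083}{650}\right) - 50056 = \frac{574611183}{650} - 50056 = \frac{542074783}{650}$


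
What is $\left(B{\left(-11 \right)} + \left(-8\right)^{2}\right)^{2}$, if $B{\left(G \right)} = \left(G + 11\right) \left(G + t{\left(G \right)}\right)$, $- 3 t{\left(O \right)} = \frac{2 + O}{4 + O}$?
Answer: $4096$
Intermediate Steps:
$t{\left(O \right)} = - \frac{2 + O}{3 \left(4 + O\right)}$ ($t{\left(O \right)} = - \frac{\left(2 + O\right) \frac{1}{4 + O}}{3} = - \frac{\frac{1}{4 + O} \left(2 + O\right)}{3} = - \frac{2 + O}{3 \left(4 + O\right)}$)
$B{\left(G \right)} = \left(11 + G\right) \left(G + \frac{-2 - G}{3 \left(4 + G\right)}\right)$ ($B{\left(G \right)} = \left(G + 11\right) \left(G + \frac{-2 - G}{3 \left(4 + G\right)}\right) = \left(11 + G\right) \left(G + \frac{-2 - G}{3 \left(4 + G\right)}\right)$)
$\left(B{\left(-11 \right)} + \left(-8\right)^{2}\right)^{2} = \left(\frac{-22 + 3 \left(-11\right)^{3} + 44 \left(-11\right)^{2} + 119 \left(-11\right)}{3 \left(4 - 11\right)} + \left(-8\right)^{2}\right)^{2} = \left(\frac{-22 + 3 \left(-1331\right) + 44 \cdot 121 - 1309}{3 \left(-7\right)} + 64\right)^{2} = \left(\frac{1}{3} \left(- \frac{1}{7}\right) \left(-22 - 3993 + 5324 - 1309\right) + 64\right)^{2} = \left(\frac{1}{3} \left(- \frac{1}{7}\right) 0 + 64\right)^{2} = \left(0 + 64\right)^{2} = 64^{2} = 4096$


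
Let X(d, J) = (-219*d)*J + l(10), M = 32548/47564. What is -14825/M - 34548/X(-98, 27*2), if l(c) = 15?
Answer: -68102333843767/3143493977 ≈ -21665.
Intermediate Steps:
M = 8137/11891 (M = 32548*(1/47564) = 8137/11891 ≈ 0.68430)
X(d, J) = 15 - 219*J*d (X(d, J) = (-219*d)*J + 15 = -219*J*d + 15 = 15 - 219*J*d)
-14825/M - 34548/X(-98, 27*2) = -14825/8137/11891 - 34548/(15 - 219*27*2*(-98)) = -14825*11891/8137 - 34548/(15 - 219*54*(-98)) = -176284075/8137 - 34548/(15 + 1158948) = -176284075/8137 - 34548/1158963 = -176284075/8137 - 34548*1/1158963 = -176284075/8137 - 11516/386321 = -68102333843767/3143493977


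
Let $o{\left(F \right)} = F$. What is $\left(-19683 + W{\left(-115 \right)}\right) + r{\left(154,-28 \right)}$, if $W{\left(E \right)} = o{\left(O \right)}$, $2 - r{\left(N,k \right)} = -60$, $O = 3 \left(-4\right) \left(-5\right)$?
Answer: $-19561$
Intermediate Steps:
$O = 60$ ($O = \left(-12\right) \left(-5\right) = 60$)
$r{\left(N,k \right)} = 62$ ($r{\left(N,k \right)} = 2 - -60 = 2 + 60 = 62$)
$W{\left(E \right)} = 60$
$\left(-19683 + W{\left(-115 \right)}\right) + r{\left(154,-28 \right)} = \left(-19683 + 60\right) + 62 = -19623 + 62 = -19561$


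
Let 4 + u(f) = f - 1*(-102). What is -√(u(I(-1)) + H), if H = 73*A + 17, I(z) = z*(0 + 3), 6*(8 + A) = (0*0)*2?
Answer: -2*I*√118 ≈ -21.726*I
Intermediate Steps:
A = -8 (A = -8 + ((0*0)*2)/6 = -8 + (0*2)/6 = -8 + (⅙)*0 = -8 + 0 = -8)
I(z) = 3*z (I(z) = z*3 = 3*z)
u(f) = 98 + f (u(f) = -4 + (f - 1*(-102)) = -4 + (f + 102) = -4 + (102 + f) = 98 + f)
H = -567 (H = 73*(-8) + 17 = -584 + 17 = -567)
-√(u(I(-1)) + H) = -√((98 + 3*(-1)) - 567) = -√((98 - 3) - 567) = -√(95 - 567) = -√(-472) = -2*I*√118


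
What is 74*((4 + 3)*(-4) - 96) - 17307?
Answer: -26483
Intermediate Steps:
74*((4 + 3)*(-4) - 96) - 17307 = 74*(7*(-4) - 96) - 17307 = 74*(-28 - 96) - 17307 = 74*(-124) - 17307 = -9176 - 17307 = -26483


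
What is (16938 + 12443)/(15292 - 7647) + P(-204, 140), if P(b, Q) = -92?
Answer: -61269/695 ≈ -88.157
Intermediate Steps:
(16938 + 12443)/(15292 - 7647) + P(-204, 140) = (16938 + 12443)/(15292 - 7647) - 92 = 29381/7645 - 92 = 29381*(1/7645) - 92 = 2671/695 - 92 = -61269/695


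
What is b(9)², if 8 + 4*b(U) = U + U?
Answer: 25/4 ≈ 6.2500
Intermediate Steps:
b(U) = -2 + U/2 (b(U) = -2 + (U + U)/4 = -2 + (2*U)/4 = -2 + U/2)
b(9)² = (-2 + (½)*9)² = (-2 + 9/2)² = (5/2)² = 25/4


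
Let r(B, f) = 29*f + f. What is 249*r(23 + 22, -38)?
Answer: -283860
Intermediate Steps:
r(B, f) = 30*f
249*r(23 + 22, -38) = 249*(30*(-38)) = 249*(-1140) = -283860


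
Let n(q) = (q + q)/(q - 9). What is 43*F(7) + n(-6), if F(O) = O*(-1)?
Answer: -1501/5 ≈ -300.20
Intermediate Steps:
F(O) = -O
n(q) = 2*q/(-9 + q) (n(q) = (2*q)/(-9 + q) = 2*q/(-9 + q))
43*F(7) + n(-6) = 43*(-1*7) + 2*(-6)/(-9 - 6) = 43*(-7) + 2*(-6)/(-15) = -301 + 2*(-6)*(-1/15) = -301 + ⅘ = -1501/5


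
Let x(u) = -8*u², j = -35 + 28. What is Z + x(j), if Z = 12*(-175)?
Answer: -2492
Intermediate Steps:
j = -7
Z = -2100
Z + x(j) = -2100 - 8*(-7)² = -2100 - 8*49 = -2100 - 392 = -2492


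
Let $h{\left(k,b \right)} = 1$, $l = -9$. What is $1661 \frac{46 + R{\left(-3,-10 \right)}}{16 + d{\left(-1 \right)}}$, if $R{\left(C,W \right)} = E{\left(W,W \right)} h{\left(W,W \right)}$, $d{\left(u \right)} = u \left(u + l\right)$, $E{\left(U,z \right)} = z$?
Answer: $\frac{29898}{13} \approx 2299.8$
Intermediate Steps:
$d{\left(u \right)} = u \left(-9 + u\right)$ ($d{\left(u \right)} = u \left(u - 9\right) = u \left(-9 + u\right)$)
$R{\left(C,W \right)} = W$ ($R{\left(C,W \right)} = W 1 = W$)
$1661 \frac{46 + R{\left(-3,-10 \right)}}{16 + d{\left(-1 \right)}} = 1661 \frac{46 - 10}{16 - \left(-9 - 1\right)} = 1661 \frac{36}{16 - -10} = 1661 \frac{36}{16 + 10} = 1661 \cdot \frac{36}{26} = 1661 \cdot 36 \cdot \frac{1}{26} = 1661 \cdot \frac{18}{13} = \frac{29898}{13}$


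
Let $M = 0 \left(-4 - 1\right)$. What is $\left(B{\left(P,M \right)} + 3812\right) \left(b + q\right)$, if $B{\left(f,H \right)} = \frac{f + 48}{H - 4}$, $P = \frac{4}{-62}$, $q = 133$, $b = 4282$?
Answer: $\frac{1040178415}{62} \approx 1.6777 \cdot 10^{7}$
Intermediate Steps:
$P = - \frac{2}{31}$ ($P = 4 \left(- \frac{1}{62}\right) = - \frac{2}{31} \approx -0.064516$)
$M = 0$ ($M = 0 \left(-5\right) = 0$)
$B{\left(f,H \right)} = \frac{48 + f}{-4 + H}$
$\left(B{\left(P,M \right)} + 3812\right) \left(b + q\right) = \left(\frac{48 - \frac{2}{31}}{-4 + 0} + 3812\right) \left(4282 + 133\right) = \left(\frac{1}{-4} \cdot \frac{1486}{31} + 3812\right) 4415 = \left(\left(- \frac{1}{4}\right) \frac{1486}{31} + 3812\right) 4415 = \left(- \frac{743}{62} + 3812\right) 4415 = \frac{235601}{62} \cdot 4415 = \frac{1040178415}{62}$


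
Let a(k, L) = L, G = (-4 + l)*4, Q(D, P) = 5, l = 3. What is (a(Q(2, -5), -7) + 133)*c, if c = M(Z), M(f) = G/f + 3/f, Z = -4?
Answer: 63/2 ≈ 31.500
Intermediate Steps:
G = -4 (G = (-4 + 3)*4 = -1*4 = -4)
M(f) = -1/f (M(f) = -4/f + 3/f = -1/f)
c = ¼ (c = -1/(-4) = -1*(-¼) = ¼ ≈ 0.25000)
(a(Q(2, -5), -7) + 133)*c = (-7 + 133)*(¼) = 126*(¼) = 63/2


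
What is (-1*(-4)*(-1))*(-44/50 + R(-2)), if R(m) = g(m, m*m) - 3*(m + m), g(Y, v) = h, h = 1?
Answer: -1212/25 ≈ -48.480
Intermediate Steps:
g(Y, v) = 1
R(m) = 1 - 6*m (R(m) = 1 - 3*(m + m) = 1 - 6*m)
(-1*(-4)*(-1))*(-44/50 + R(-2)) = (-1*(-4)*(-1))*(-44/50 + (1 - 6*(-2))) = (4*(-1))*(-44*1/50 + (1 + 12)) = -4*(-22/25 + 13) = -4*303/25 = -1212/25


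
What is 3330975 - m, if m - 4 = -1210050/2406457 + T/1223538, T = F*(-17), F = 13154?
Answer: 4903842500250971606/1472195792433 ≈ 3.3310e+6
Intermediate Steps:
T = -223618 (T = 13154*(-17) = -223618)
m = 4879448540569/1472195792433 (m = 4 + (-1210050/2406457 - 223618/1223538) = 4 + (-1210050*1/2406457 - 223618*1/1223538) = 4 + (-1210050/2406457 - 111809/611769) = 4 - 1009334629163/1472195792433 = 4879448540569/1472195792433 ≈ 3.3144)
3330975 - m = 3330975 - 1*4879448540569/1472195792433 = 3330975 - 4879448540569/1472195792433 = 4903842500250971606/1472195792433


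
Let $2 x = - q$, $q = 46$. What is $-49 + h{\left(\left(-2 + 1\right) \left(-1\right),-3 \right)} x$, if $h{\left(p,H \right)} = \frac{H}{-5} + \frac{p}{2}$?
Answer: $- \frac{743}{10} \approx -74.3$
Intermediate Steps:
$h{\left(p,H \right)} = \frac{p}{2} - \frac{H}{5}$ ($h{\left(p,H \right)} = H \left(- \frac{1}{5}\right) + p \frac{1}{2} = - \frac{H}{5} + \frac{p}{2} = \frac{p}{2} - \frac{H}{5}$)
$x = -23$ ($x = \frac{\left(-1\right) 46}{2} = \frac{1}{2} \left(-46\right) = -23$)
$-49 + h{\left(\left(-2 + 1\right) \left(-1\right),-3 \right)} x = -49 + \left(\frac{\left(-2 + 1\right) \left(-1\right)}{2} - - \frac{3}{5}\right) \left(-23\right) = -49 + \left(\frac{\left(-1\right) \left(-1\right)}{2} + \frac{3}{5}\right) \left(-23\right) = -49 + \left(\frac{1}{2} \cdot 1 + \frac{3}{5}\right) \left(-23\right) = -49 + \left(\frac{1}{2} + \frac{3}{5}\right) \left(-23\right) = -49 + \frac{11}{10} \left(-23\right) = -49 - \frac{253}{10} = - \frac{743}{10}$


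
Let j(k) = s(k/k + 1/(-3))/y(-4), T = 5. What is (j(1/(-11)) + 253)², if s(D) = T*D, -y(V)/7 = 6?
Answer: 253892356/3969 ≈ 63969.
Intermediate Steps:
y(V) = -42 (y(V) = -7*6 = -42)
s(D) = 5*D
j(k) = -5/63 (j(k) = (5*(k/k + 1/(-3)))/(-42) = (5*(1 + 1*(-⅓)))*(-1/42) = (5*(1 - ⅓))*(-1/42) = (5*(⅔))*(-1/42) = (10/3)*(-1/42) = -5/63)
(j(1/(-11)) + 253)² = (-5/63 + 253)² = (15934/63)² = 253892356/3969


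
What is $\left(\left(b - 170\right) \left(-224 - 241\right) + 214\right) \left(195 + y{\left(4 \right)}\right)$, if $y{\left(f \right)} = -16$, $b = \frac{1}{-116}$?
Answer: $\frac{1645920931}{116} \approx 1.4189 \cdot 10^{7}$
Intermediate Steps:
$b = - \frac{1}{116} \approx -0.0086207$
$\left(\left(b - 170\right) \left(-224 - 241\right) + 214\right) \left(195 + y{\left(4 \right)}\right) = \left(\left(- \frac{1}{116} - 170\right) \left(-224 - 241\right) + 214\right) \left(195 - 16\right) = \left(\left(- \frac{19721}{116}\right) \left(-465\right) + 214\right) 179 = \left(\frac{9170265}{116} + 214\right) 179 = \frac{9195089}{116} \cdot 179 = \frac{1645920931}{116}$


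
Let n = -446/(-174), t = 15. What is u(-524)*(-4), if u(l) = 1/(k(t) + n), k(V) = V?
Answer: -87/382 ≈ -0.22775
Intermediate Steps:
n = 223/87 (n = -446*(-1/174) = 223/87 ≈ 2.5632)
u(l) = 87/1528 (u(l) = 1/(15 + 223/87) = 1/(1528/87) = 87/1528)
u(-524)*(-4) = (87/1528)*(-4) = -87/382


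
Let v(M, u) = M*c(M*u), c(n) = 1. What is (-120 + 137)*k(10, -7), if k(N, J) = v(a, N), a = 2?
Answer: 34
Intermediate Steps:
v(M, u) = M (v(M, u) = M*1 = M)
k(N, J) = 2
(-120 + 137)*k(10, -7) = (-120 + 137)*2 = 17*2 = 34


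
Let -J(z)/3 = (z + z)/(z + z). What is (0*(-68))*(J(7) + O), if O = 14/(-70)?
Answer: 0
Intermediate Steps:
O = -⅕ (O = 14*(-1/70) = -⅕ ≈ -0.20000)
J(z) = -3 (J(z) = -3*(z + z)/(z + z) = -3*2*z/(2*z) = -3*2*z*1/(2*z) = -3*1 = -3)
(0*(-68))*(J(7) + O) = (0*(-68))*(-3 - ⅕) = 0*(-16/5) = 0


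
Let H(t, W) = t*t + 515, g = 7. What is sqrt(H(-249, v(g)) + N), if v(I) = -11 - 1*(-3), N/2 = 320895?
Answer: sqrt(704306) ≈ 839.23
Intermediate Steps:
N = 641790 (N = 2*320895 = 641790)
v(I) = -8 (v(I) = -11 + 3 = -8)
H(t, W) = 515 + t**2 (H(t, W) = t**2 + 515 = 515 + t**2)
sqrt(H(-249, v(g)) + N) = sqrt((515 + (-249)**2) + 641790) = sqrt((515 + 62001) + 641790) = sqrt(62516 + 641790) = sqrt(704306)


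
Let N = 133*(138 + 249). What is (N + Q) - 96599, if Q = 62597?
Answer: 17469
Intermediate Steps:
N = 51471 (N = 133*387 = 51471)
(N + Q) - 96599 = (51471 + 62597) - 96599 = 114068 - 96599 = 17469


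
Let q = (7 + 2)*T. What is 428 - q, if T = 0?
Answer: 428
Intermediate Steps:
q = 0 (q = (7 + 2)*0 = 9*0 = 0)
428 - q = 428 - 1*0 = 428 + 0 = 428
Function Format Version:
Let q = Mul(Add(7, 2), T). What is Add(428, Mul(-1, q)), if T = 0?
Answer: 428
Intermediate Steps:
q = 0 (q = Mul(Add(7, 2), 0) = Mul(9, 0) = 0)
Add(428, Mul(-1, q)) = Add(428, Mul(-1, 0)) = Add(428, 0) = 428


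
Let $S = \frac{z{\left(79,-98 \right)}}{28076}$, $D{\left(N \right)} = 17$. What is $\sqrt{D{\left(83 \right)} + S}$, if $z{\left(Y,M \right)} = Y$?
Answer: $\frac{\sqrt{3350667049}}{14038} \approx 4.1234$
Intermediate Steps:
$S = \frac{79}{28076} \approx 0.0028138$
$\sqrt{D{\left(83 \right)} + S} = \sqrt{17 + \frac{79}{28076}} = \sqrt{\frac{477371}{28076}} = \frac{\sqrt{3350667049}}{14038}$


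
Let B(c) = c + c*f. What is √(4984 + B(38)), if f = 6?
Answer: 5*√210 ≈ 72.457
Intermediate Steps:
B(c) = 7*c (B(c) = c + c*6 = c + 6*c = 7*c)
√(4984 + B(38)) = √(4984 + 7*38) = √(4984 + 266) = √5250 = 5*√210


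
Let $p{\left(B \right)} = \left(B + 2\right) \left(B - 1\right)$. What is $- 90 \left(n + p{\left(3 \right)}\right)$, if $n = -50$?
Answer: $3600$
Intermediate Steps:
$p{\left(B \right)} = \left(-1 + B\right) \left(2 + B\right)$ ($p{\left(B \right)} = \left(2 + B\right) \left(-1 + B\right) = \left(-1 + B\right) \left(2 + B\right)$)
$- 90 \left(n + p{\left(3 \right)}\right) = - 90 \left(-50 + \left(-2 + 3 + 3^{2}\right)\right) = - 90 \left(-50 + \left(-2 + 3 + 9\right)\right) = - 90 \left(-50 + 10\right) = \left(-90\right) \left(-40\right) = 3600$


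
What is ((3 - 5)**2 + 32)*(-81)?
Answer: -2916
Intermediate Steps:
((3 - 5)**2 + 32)*(-81) = ((-2)**2 + 32)*(-81) = (4 + 32)*(-81) = 36*(-81) = -2916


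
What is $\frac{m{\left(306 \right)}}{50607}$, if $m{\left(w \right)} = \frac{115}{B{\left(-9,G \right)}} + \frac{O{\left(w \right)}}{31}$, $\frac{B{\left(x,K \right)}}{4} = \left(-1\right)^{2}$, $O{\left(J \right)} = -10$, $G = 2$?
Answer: $\frac{1175}{2091756} \approx 0.00056173$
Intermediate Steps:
$B{\left(x,K \right)} = 4$ ($B{\left(x,K \right)} = 4 \left(-1\right)^{2} = 4 \cdot 1 = 4$)
$m{\left(w \right)} = \frac{3525}{124}$ ($m{\left(w \right)} = \frac{115}{4} - \frac{10}{31} = \frac{3525}{124}$)
$\frac{m{\left(306 \right)}}{50607} = \frac{3525}{124 \cdot 50607} = \frac{3525}{124} \cdot \frac{1}{50607} = \frac{1175}{2091756}$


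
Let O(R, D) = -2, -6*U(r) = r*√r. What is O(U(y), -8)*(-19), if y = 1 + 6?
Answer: 38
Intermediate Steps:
y = 7
U(r) = -r^(3/2)/6 (U(r) = -r*√r/6 = -r^(3/2)/6)
O(U(y), -8)*(-19) = -2*(-19) = 38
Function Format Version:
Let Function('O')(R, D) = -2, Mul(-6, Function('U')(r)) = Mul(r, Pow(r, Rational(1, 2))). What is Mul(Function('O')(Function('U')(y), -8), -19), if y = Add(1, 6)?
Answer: 38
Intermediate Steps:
y = 7
Function('U')(r) = Mul(Rational(-1, 6), Pow(r, Rational(3, 2))) (Function('U')(r) = Mul(Rational(-1, 6), Mul(r, Pow(r, Rational(1, 2)))) = Mul(Rational(-1, 6), Pow(r, Rational(3, 2))))
Mul(Function('O')(Function('U')(y), -8), -19) = Mul(-2, -19) = 38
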